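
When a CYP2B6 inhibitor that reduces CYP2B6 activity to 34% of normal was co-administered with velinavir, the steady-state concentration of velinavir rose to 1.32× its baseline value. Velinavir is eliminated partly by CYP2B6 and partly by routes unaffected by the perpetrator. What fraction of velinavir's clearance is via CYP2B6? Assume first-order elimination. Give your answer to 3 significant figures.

0.367

Let fm be the CYP2B6 fraction. New clearance relative to baseline = fm × 0.34 + (1 − fm).
Steady-state concentration ratio = 1 / (new CL fraction), so new CL fraction = 1 / 1.32 = 0.7576.
fm × 0.34 + 1 − fm = 0.7576  ⇒  fm × (0.34 − 1) = −0.2424  ⇒  fm = 0.367.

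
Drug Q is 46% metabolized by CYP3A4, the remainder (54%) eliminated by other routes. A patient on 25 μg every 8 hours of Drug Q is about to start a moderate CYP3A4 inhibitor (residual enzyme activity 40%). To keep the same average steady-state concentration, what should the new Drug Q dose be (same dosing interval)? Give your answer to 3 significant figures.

18.1 μg

The CYP3A4 pathway (46% of clearance) falls to 0.4× activity: 0.46 × 0.4 = 0.184.
The remaining 54% of clearance is unaffected.
New clearance relative to baseline: 0.184 + 0.54 = 0.724.
Css,avg = (dose rate)/CL, so holding Css fixed requires dose ∝ CL: 25 × 0.724 = 18.1 μg.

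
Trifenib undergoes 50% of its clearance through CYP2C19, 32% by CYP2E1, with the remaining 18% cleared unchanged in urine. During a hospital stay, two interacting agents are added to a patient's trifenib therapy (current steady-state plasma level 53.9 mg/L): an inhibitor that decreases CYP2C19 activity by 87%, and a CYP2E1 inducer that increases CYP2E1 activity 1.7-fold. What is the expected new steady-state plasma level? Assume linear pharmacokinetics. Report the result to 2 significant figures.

68 mg/L

The CYP2C19 pathway (50% of clearance) falls to 0.13× activity: 0.5 × 0.13 = 0.065.
The CYP2E1 pathway (32% of clearance) is boosted to 1.7× activity: 0.32 × 1.7 = 0.544.
The remaining 18% of clearance is unaffected.
New clearance relative to baseline: 0.065 + 0.544 + 0.18 = 0.789.
New steady-state plasma level = 53.9 / 0.789 = 68 mg/L (concentration scales inversely with clearance).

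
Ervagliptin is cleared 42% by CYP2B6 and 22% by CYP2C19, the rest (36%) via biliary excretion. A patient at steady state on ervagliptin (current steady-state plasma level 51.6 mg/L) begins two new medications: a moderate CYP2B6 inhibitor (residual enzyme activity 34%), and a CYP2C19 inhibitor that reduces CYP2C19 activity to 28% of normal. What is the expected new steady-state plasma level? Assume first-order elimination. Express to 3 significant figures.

91.4 mg/L

The CYP2B6 pathway (42% of clearance) falls to 0.34× activity: 0.42 × 0.34 = 0.1428.
The CYP2C19 pathway (22% of clearance) drops to 0.28× activity: 0.22 × 0.28 = 0.0616.
The remaining 36% of clearance is unaffected.
New clearance relative to baseline: 0.1428 + 0.0616 + 0.36 = 0.5644.
New steady-state plasma level = 51.6 / 0.5644 = 91.4 mg/L (concentration scales inversely with clearance).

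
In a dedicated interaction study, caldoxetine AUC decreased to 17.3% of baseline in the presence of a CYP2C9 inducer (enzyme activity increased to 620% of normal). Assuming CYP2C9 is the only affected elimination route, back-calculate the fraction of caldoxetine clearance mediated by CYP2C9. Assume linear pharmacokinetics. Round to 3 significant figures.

CL'/CL = 1 / 0.173 = 5.78
6.2·fm + (1 − fm) = 5.78
fm = (5.78 − 1) / (6.2 − 1) = 0.919

0.919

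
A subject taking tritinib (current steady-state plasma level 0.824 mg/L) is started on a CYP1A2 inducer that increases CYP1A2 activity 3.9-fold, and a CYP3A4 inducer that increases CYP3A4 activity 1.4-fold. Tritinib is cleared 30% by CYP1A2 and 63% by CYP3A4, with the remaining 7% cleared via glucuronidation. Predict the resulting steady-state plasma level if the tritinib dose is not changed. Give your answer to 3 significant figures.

0.388 mg/L

CYP1A2: 0.3 × 3.9 = 1.17
CYP3A4: 0.63 × 1.4 = 0.882
Other: 0.07 (unchanged)
New clearance relative to baseline: 1.17 + 0.882 + 0.07 = 2.122.
Steady-state plasma level ∝ 1/CL: new value = 0.824 / 2.122 = 0.388 mg/L.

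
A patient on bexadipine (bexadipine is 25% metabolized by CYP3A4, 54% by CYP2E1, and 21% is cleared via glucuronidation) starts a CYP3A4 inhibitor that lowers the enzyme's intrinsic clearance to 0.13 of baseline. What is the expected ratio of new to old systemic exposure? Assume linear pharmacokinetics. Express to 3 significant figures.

The CYP3A4 pathway (25% of clearance) falls to 0.13× activity: 0.25 × 0.13 = 0.0325.
CYP2E1 (54%) and the residual 21% are unaffected.
Relative clearance = 0.0325 + 0.54 + 0.21 = 0.7825.
Systemic exposure ratio = CL_old/CL_new = 1 / 0.7825 = 1.28.

1.28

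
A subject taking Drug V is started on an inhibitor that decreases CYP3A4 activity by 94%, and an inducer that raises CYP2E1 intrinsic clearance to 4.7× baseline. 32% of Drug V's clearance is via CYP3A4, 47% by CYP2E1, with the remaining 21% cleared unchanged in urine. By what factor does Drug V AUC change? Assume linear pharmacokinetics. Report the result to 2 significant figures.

0.41

The CYP3A4 pathway (32% of clearance) falls to 0.06× activity: 0.32 × 0.06 = 0.0192.
The CYP2E1 pathway (47% of clearance) rises to 4.7× activity: 0.47 × 4.7 = 2.209.
Non-CYP routes (21%) are unchanged.
CL_new/CL_old = 0.0192 + 2.209 + 0.21 = 2.4382.
Net AUC ratio = 1 / 2.4382 = 0.41.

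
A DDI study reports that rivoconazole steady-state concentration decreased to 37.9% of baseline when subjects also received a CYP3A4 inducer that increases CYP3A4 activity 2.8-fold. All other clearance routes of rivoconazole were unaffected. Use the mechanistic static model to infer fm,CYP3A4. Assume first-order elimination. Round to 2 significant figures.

CL'/CL = 1 / 0.379 = 2.639
2.8·fm + (1 − fm) = 2.639
fm = (2.639 − 1) / (2.8 − 1) = 0.91

0.91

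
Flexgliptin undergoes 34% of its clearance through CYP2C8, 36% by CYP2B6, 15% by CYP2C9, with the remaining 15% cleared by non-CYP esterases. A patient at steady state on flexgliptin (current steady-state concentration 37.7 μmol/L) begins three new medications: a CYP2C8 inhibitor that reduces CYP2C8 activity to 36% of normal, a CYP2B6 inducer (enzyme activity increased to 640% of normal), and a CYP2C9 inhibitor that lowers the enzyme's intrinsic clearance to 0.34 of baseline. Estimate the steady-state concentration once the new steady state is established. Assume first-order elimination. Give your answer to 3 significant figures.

CYP2C8: 0.34 × 0.36 = 0.1224
CYP2B6: 0.36 × 6.4 = 2.304
CYP2C9: 0.15 × 0.34 = 0.051
Other: 0.15 (unchanged)
New clearance relative to baseline: 0.1224 + 2.304 + 0.051 + 0.15 = 2.6274.
Steady-state concentration ∝ 1/CL: new value = 37.7 / 2.6274 = 14.3 μmol/L.

14.3 μmol/L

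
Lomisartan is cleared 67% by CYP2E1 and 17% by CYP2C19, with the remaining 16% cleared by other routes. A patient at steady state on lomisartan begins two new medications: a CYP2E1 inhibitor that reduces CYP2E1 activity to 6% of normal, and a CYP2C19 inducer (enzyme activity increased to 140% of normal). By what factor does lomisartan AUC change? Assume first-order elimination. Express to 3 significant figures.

CYP2E1: 0.67 × 0.06 = 0.0402
CYP2C19: 0.17 × 1.4 = 0.238
Other: 0.16 (unchanged)
New clearance relative to baseline: 0.0402 + 0.238 + 0.16 = 0.4382.
AUC ∝ 1/CL: fold-change = 1 / 0.4382 = 2.28.

2.28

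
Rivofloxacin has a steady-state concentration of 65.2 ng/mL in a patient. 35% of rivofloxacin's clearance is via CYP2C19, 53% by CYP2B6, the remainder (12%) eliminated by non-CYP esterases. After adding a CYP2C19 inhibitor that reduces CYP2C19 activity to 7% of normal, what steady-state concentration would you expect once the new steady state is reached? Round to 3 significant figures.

The CYP2C19 pathway (35% of clearance) is reduced to 0.07× activity: 0.35 × 0.07 = 0.0245.
CYP2B6 (53%) and the residual 12% are unaffected.
New clearance relative to baseline: 0.0245 + 0.53 + 0.12 = 0.6745.
Steady-state concentration ∝ 1/CL, so new value = 65.2 / 0.6745 = 96.7 ng/mL.

96.7 ng/mL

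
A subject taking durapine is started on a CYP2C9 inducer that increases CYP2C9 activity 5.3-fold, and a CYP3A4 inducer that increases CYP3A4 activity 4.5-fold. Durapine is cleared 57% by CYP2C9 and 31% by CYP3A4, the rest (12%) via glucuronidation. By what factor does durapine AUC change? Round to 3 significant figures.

The CYP2C9 pathway (57% of clearance) is boosted to 5.3× activity: 0.57 × 5.3 = 3.021.
The CYP3A4 pathway (31% of clearance) increases to 4.5× activity: 0.31 × 4.5 = 1.395.
The remaining 12% of clearance is unaffected.
CL_new/CL_old = 3.021 + 1.395 + 0.12 = 4.536.
Because AUC varies inversely with clearance, the combined effect is 1 / 4.536 = 0.220.

0.220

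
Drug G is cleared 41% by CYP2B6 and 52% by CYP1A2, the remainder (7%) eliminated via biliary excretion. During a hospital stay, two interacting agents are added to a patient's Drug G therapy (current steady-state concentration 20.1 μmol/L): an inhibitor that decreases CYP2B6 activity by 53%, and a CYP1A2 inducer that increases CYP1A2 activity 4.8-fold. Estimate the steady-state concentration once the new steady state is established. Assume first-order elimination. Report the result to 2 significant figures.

7.3 μmol/L

The CYP2B6 pathway (41% of clearance) drops to 0.47× activity: 0.41 × 0.47 = 0.1927.
The CYP1A2 pathway (52% of clearance) rises to 4.8× activity: 0.52 × 4.8 = 2.496.
The remaining 7% of clearance is unaffected.
CL_new/CL_old = 0.1927 + 2.496 + 0.07 = 2.7587.
New steady-state concentration = 20.1 / 2.7587 = 7.3 μmol/L (concentration scales inversely with clearance).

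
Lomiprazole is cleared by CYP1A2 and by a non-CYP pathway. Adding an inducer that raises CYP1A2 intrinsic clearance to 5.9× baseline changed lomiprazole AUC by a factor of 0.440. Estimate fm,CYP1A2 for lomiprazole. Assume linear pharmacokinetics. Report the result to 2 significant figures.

CL'/CL = 1 / 0.440 = 2.273
5.9·fm + (1 − fm) = 2.273
fm = (2.273 − 1) / (5.9 − 1) = 0.26

0.26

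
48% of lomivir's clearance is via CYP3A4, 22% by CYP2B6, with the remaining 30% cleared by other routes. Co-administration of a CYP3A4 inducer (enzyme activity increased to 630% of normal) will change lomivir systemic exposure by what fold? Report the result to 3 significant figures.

0.282

The CYP3A4 pathway (48% of clearance) rises to 6.3× activity: 0.48 × 6.3 = 3.024.
CYP2B6 (22%) and the residual 30% are unaffected.
New clearance relative to baseline: 3.024 + 0.22 + 0.3 = 3.544.
Since systemic exposure ∝ 1/CL, the ratio is 1 / 3.544 = 0.282.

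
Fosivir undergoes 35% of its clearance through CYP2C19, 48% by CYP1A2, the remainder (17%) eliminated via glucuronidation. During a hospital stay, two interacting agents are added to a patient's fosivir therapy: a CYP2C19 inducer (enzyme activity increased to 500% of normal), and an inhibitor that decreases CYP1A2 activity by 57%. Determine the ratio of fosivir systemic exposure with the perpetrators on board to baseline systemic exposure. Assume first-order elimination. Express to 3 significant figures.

0.470

The CYP2C19 pathway (35% of clearance) increases to 5× activity: 0.35 × 5 = 1.75.
The CYP1A2 pathway (48% of clearance) drops to 0.43× activity: 0.48 × 0.43 = 0.2064.
Non-CYP routes (17%) are unchanged.
New clearance relative to baseline: 1.75 + 0.2064 + 0.17 = 2.1264.
Net systemic exposure ratio = 1 / 2.1264 = 0.470.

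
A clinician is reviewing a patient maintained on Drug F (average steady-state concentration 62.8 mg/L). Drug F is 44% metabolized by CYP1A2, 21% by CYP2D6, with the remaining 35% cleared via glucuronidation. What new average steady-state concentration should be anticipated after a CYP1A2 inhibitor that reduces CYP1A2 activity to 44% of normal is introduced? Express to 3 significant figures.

83.3 mg/L

The CYP1A2 pathway (44% of clearance) drops to 0.44× activity: 0.44 × 0.44 = 0.1936.
CYP2D6 (21%) and the residual 35% are unaffected.
New clearance relative to baseline: 0.1936 + 0.21 + 0.35 = 0.7536.
Average steady-state concentration ∝ 1/CL, so new value = 62.8 / 0.7536 = 83.3 mg/L.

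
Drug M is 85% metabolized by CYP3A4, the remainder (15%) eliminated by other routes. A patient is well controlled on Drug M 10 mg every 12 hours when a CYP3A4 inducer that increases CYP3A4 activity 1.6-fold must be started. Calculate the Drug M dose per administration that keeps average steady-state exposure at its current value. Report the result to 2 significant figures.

15 mg

The CYP3A4 pathway (85% of clearance) is boosted to 1.6× activity: 0.85 × 1.6 = 1.36.
The remaining 15% of clearance is unaffected.
Relative clearance = 1.36 + 0.15 = 1.51.
Exposure is unchanged when dose changes in proportion to clearance. New dose = 10 mg × 1.51 = 15 mg.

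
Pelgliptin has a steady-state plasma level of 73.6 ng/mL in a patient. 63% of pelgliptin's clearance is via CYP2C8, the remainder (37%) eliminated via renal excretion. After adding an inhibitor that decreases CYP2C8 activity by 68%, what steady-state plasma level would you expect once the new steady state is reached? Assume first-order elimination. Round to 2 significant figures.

The CYP2C8 pathway (63% of clearance) is reduced to 0.32× activity: 0.63 × 0.32 = 0.2016.
The remaining 37% of clearance is unaffected.
New clearance relative to baseline: 0.2016 + 0.37 = 0.5716.
Steady-state plasma level ∝ 1/CL, so new value = 73.6 / 0.5716 = 1.3 × 10² ng/mL.

1.3 × 10² ng/mL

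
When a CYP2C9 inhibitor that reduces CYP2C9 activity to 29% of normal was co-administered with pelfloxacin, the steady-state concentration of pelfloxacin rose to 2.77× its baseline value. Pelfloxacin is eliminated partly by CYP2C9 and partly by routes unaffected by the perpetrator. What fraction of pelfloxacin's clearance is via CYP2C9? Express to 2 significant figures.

0.90

Let fm be the CYP2C9 fraction. New clearance relative to baseline = fm × 0.29 + (1 − fm).
Steady-state concentration ratio = 1 / (new CL fraction), so new CL fraction = 1 / 2.77 = 0.361.
fm × 0.29 + 1 − fm = 0.361  ⇒  fm × (0.29 − 1) = −0.639  ⇒  fm = 0.90.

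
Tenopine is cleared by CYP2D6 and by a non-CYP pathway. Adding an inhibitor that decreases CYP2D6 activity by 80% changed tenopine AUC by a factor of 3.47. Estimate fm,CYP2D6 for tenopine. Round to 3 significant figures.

0.890

Let fm be the CYP2D6 fraction. New clearance relative to baseline = fm × 0.2 + (1 − fm).
AUC ratio = 1 / (new CL fraction), so new CL fraction = 1 / 3.47 = 0.2882.
fm × 0.2 + 1 − fm = 0.2882  ⇒  fm × (0.2 − 1) = −0.7118  ⇒  fm = 0.890.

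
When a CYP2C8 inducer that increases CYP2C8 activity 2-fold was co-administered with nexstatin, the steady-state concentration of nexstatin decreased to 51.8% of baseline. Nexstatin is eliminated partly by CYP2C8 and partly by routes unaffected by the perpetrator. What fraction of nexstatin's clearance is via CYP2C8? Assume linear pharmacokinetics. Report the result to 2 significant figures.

0.93

CL'/CL = 1 / 0.518 = 1.931
2·fm + (1 − fm) = 1.931
fm = (1.931 − 1) / (2 − 1) = 0.93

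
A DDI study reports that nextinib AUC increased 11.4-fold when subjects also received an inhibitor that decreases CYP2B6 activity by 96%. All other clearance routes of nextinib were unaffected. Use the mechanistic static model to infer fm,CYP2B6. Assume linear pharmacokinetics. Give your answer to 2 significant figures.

0.95

CL'/CL = 1 / 11.4 = 0.08772
0.04·fm + (1 − fm) = 0.08772
fm = (0.08772 − 1) / (0.04 − 1) = 0.95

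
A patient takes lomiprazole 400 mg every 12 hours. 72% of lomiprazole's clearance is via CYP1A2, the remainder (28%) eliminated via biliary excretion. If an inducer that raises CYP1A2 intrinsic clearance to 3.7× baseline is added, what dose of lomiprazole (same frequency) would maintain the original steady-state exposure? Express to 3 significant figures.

1.18 × 10³ mg

CYP1A2: 0.72 × 3.7 = 2.664
Other: 0.28 (unchanged)
Relative clearance = 2.664 + 0.28 = 2.944.
Css,avg = (dose rate)/CL, so holding Css fixed requires dose ∝ CL: 400 × 2.944 = 1.18 × 10³ mg.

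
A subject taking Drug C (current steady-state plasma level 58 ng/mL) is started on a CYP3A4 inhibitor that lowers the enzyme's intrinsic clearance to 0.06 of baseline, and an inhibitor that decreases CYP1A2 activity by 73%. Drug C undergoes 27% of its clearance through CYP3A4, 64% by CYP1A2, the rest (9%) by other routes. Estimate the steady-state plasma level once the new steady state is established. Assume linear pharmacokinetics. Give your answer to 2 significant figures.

The CYP3A4 pathway (27% of clearance) drops to 0.06× activity: 0.27 × 0.06 = 0.0162.
The CYP1A2 pathway (64% of clearance) falls to 0.27× activity: 0.64 × 0.27 = 0.1728.
The remaining 9% of clearance is unaffected.
New clearance relative to baseline: 0.0162 + 0.1728 + 0.09 = 0.279.
Dividing the baseline by the relative clearance: 58 / 0.279 = 2.1 × 10² ng/mL.

2.1 × 10² ng/mL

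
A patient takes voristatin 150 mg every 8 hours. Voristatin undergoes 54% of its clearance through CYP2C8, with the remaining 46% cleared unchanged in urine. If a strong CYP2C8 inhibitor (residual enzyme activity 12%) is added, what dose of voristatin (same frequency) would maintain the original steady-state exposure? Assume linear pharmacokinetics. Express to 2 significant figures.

79 mg

The CYP2C8 pathway (54% of clearance) drops to 0.12× activity: 0.54 × 0.12 = 0.0648.
The remaining 46% of clearance is unaffected.
Relative clearance = 0.0648 + 0.46 = 0.5248.
Css,avg = (dose rate)/CL, so holding Css fixed requires dose ∝ CL: 150 × 0.5248 = 79 mg.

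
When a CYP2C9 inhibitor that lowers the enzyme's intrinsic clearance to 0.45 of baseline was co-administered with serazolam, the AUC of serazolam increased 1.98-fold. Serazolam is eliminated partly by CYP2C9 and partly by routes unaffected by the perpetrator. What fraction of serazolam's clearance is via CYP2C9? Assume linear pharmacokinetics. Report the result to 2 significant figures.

Call the CYP2C9 fraction fm. After the interaction, CL_new/CL_old = fm × 0.45 + (1 − fm).
AUC ratio = 1 / (new CL fraction), so new CL fraction = 1 / 1.98 = 0.5051.
fm × 0.45 + 1 − fm = 0.5051  ⇒  fm × (0.45 − 1) = −0.4949  ⇒  fm = 0.90.

0.90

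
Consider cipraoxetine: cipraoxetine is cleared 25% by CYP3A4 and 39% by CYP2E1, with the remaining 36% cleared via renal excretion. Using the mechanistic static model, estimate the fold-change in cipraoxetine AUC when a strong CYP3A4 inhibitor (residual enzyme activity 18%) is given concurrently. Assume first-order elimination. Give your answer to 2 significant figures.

1.3

The CYP3A4 pathway (25% of clearance) is reduced to 0.18× activity: 0.25 × 0.18 = 0.045.
CYP2E1 (39%) and the residual 36% are unaffected.
Relative clearance = 0.045 + 0.39 + 0.36 = 0.795.
AUC ratio = CL_old/CL_new = 1 / 0.795 = 1.3.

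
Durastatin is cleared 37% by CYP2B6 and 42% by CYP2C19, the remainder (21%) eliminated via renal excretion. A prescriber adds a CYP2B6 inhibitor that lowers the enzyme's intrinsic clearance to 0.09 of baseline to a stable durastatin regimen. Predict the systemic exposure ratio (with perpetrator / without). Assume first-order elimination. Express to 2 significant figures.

The CYP2B6 pathway (37% of clearance) drops to 0.09× activity: 0.37 × 0.09 = 0.0333.
CYP2C19 (42%) and the residual 21% are unaffected.
Relative clearance = 0.0333 + 0.42 + 0.21 = 0.6633.
Systemic exposure ratio = CL_old/CL_new = 1 / 0.6633 = 1.5.

1.5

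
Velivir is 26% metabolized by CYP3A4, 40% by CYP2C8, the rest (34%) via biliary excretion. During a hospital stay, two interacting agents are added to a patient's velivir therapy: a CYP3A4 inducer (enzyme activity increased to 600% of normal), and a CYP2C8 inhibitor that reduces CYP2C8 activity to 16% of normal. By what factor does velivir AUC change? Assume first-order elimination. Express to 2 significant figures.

The CYP3A4 pathway (26% of clearance) increases to 6× activity: 0.26 × 6 = 1.56.
The CYP2C8 pathway (40% of clearance) drops to 0.16× activity: 0.4 × 0.16 = 0.064.
Non-CYP routes (34%) are unchanged.
New clearance relative to baseline: 1.56 + 0.064 + 0.34 = 1.964.
AUC ∝ 1/CL: fold-change = 1 / 1.964 = 0.51.

0.51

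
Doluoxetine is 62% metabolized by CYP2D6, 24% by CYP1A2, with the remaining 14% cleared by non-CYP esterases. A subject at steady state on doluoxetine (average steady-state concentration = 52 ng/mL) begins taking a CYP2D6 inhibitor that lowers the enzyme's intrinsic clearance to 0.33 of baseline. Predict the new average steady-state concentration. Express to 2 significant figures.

89 ng/mL

The CYP2D6 pathway (62% of clearance) is reduced to 0.33× activity: 0.62 × 0.33 = 0.2046.
CYP1A2 (24%) and the residual 14% are unaffected.
New clearance relative to baseline: 0.2046 + 0.24 + 0.14 = 0.5846.
With dosing unchanged, average steady-state concentration scales as 1/CL: 52 / 0.5846 = 89 ng/mL.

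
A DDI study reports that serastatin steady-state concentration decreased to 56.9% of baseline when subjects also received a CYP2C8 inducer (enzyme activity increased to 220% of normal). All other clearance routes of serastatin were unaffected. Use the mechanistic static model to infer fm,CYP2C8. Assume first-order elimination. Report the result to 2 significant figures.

0.63

Write x for the fraction cleared via CYP2C8. The observed steady-state concentration change means clearance rose to 1/0.569 = 1.757 of baseline.
Only the CYP2C8 route changed, so 1.757 = x·2.2 + (1 − x), giving x = 0.63.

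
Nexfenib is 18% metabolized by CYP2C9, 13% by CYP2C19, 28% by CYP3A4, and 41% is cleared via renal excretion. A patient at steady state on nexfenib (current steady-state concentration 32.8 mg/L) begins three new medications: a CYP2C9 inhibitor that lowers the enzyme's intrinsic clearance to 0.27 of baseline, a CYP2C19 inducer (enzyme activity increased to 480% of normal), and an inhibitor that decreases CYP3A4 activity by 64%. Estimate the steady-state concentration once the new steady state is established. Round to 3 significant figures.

CYP2C9: 0.18 × 0.27 = 0.0486
CYP2C19: 0.13 × 4.8 = 0.624
CYP3A4: 0.28 × 0.36 = 0.1008
Other: 0.41 (unchanged)
New clearance relative to baseline: 0.0486 + 0.624 + 0.1008 + 0.41 = 1.1834.
Dividing the baseline by the relative clearance: 32.8 / 1.1834 = 27.7 mg/L.

27.7 mg/L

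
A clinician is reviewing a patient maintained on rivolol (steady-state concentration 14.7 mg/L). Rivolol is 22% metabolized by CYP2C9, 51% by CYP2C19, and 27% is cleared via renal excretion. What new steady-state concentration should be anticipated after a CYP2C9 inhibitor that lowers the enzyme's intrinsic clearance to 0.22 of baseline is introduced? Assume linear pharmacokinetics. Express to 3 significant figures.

The CYP2C9 pathway (22% of clearance) falls to 0.22× activity: 0.22 × 0.22 = 0.0484.
CYP2C19 (51%) and the residual 27% are unaffected.
New clearance relative to baseline: 0.0484 + 0.51 + 0.27 = 0.8284.
Steady-state concentration ∝ 1/CL, so new value = 14.7 / 0.8284 = 17.7 mg/L.

17.7 mg/L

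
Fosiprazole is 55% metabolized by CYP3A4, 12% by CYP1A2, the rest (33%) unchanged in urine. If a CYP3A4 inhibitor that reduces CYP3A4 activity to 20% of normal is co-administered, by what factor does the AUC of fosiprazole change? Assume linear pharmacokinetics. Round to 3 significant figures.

CYP3A4: 0.55 × 0.2 = 0.11
CYP1A2: 0.12 (unchanged)
Other: 0.33 (unchanged)
New clearance relative to baseline: 0.11 + 0.12 + 0.33 = 0.56.
Since AUC ∝ 1/CL, the ratio is 1 / 0.56 = 1.79.

1.79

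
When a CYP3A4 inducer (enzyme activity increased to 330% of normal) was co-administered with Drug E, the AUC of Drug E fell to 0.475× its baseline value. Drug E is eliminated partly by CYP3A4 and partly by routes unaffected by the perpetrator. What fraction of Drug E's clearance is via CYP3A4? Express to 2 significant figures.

0.48

CL'/CL = 1 / 0.475 = 2.105
3.3·fm + (1 − fm) = 2.105
fm = (2.105 − 1) / (3.3 − 1) = 0.48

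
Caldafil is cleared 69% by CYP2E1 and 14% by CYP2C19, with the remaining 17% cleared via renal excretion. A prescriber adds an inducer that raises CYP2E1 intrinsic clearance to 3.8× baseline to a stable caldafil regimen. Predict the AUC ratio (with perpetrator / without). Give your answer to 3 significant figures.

CYP2E1: 0.69 × 3.8 = 2.622
CYP2C19: 0.14 (unchanged)
Other: 0.17 (unchanged)
New clearance relative to baseline: 2.622 + 0.14 + 0.17 = 2.932.
Since AUC ∝ 1/CL, the ratio is 1 / 2.932 = 0.341.

0.341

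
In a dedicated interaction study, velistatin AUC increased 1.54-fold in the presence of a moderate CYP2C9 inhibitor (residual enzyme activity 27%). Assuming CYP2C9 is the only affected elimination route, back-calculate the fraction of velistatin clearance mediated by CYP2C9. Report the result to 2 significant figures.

0.48

CL'/CL = 1 / 1.54 = 0.6494
0.27·fm + (1 − fm) = 0.6494
fm = (0.6494 − 1) / (0.27 − 1) = 0.48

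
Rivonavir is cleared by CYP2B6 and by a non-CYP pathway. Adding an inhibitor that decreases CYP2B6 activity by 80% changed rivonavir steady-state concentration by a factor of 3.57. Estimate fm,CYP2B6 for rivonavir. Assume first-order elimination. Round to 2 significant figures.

0.90

Write x for the fraction cleared via CYP2B6. The observed steady-state concentration change means clearance fell to 1/3.57 = 0.2801 of baseline.
Only the CYP2B6 route changed, so 0.2801 = x·0.2 + (1 − x), giving x = 0.90.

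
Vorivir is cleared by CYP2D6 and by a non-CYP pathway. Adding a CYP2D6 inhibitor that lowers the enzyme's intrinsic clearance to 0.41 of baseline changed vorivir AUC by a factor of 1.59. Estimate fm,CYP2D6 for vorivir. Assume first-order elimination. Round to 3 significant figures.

Write x for the fraction cleared via CYP2D6. The observed AUC change means clearance fell to 1/1.59 = 0.6289 of baseline.
Only the CYP2D6 route changed, so 0.6289 = x·0.41 + (1 − x), giving x = 0.629.

0.629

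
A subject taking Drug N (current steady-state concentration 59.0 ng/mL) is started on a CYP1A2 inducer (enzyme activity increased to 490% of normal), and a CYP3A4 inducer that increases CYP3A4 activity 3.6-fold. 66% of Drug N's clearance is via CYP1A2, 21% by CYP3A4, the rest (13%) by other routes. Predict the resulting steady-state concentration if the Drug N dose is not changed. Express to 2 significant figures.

14 ng/mL

CYP1A2: 0.66 × 4.9 = 3.234
CYP3A4: 0.21 × 3.6 = 0.756
Other: 0.13 (unchanged)
CL_new/CL_old = 3.234 + 0.756 + 0.13 = 4.12.
Steady-state concentration ∝ 1/CL: new value = 59.0 / 4.12 = 14 ng/mL.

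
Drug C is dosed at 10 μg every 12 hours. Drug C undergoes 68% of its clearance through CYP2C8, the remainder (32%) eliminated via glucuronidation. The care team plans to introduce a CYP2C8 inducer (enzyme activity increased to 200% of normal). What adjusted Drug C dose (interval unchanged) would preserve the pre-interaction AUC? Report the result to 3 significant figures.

16.8 μg

The CYP2C8 pathway (68% of clearance) is boosted to 2× activity: 0.68 × 2 = 1.36.
The remaining 32% of clearance is unaffected.
New clearance relative to baseline: 1.36 + 0.32 = 1.68.
Exposure is unchanged when dose changes in proportion to clearance. New dose = 10 μg × 1.68 = 16.8 μg.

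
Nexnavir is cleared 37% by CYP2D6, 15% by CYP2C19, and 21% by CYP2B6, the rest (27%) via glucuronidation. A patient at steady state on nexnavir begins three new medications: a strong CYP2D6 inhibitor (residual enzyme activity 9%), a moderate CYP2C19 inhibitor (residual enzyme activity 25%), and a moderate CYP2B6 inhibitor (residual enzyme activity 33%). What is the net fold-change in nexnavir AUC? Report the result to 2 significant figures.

CYP2D6: 0.37 × 0.09 = 0.0333
CYP2C19: 0.15 × 0.25 = 0.0375
CYP2B6: 0.21 × 0.33 = 0.0693
Other: 0.27 (unchanged)
New clearance relative to baseline: 0.0333 + 0.0375 + 0.0693 + 0.27 = 0.4101.
Because AUC varies inversely with clearance, the combined effect is 1 / 0.4101 = 2.4.

2.4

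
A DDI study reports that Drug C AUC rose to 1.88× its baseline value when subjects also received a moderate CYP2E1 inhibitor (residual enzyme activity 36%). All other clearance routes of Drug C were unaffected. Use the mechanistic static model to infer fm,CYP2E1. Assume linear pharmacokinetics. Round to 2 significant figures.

0.73

Call the CYP2E1 fraction fm. After the interaction, CL_new/CL_old = fm × 0.36 + (1 − fm).
AUC ratio = 1 / (new CL fraction), so new CL fraction = 1 / 1.88 = 0.5319.
fm × 0.36 + 1 − fm = 0.5319  ⇒  fm × (0.36 − 1) = −0.4681  ⇒  fm = 0.73.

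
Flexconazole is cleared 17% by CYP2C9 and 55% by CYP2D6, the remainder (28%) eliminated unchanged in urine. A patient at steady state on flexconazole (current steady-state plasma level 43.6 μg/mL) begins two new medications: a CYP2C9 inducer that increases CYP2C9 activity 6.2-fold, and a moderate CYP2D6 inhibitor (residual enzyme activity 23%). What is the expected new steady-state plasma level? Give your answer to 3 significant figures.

CYP2C9: 0.17 × 6.2 = 1.054
CYP2D6: 0.55 × 0.23 = 0.1265
Other: 0.28 (unchanged)
New clearance relative to baseline: 1.054 + 0.1265 + 0.28 = 1.4605.
Steady-state plasma level ∝ 1/CL: new value = 43.6 / 1.4605 = 29.9 μg/mL.

29.9 μg/mL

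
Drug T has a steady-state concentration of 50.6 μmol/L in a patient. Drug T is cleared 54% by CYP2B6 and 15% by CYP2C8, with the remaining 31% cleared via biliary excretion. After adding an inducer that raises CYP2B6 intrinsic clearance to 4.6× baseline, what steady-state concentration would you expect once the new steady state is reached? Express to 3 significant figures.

17.2 μmol/L

CYP2B6: 0.54 × 4.6 = 2.484
CYP2C8: 0.15 (unchanged)
Other: 0.31 (unchanged)
CL_new/CL_old = 2.484 + 0.15 + 0.31 = 2.944.
New steady-state concentration = baseline ÷ relative clearance = 50.6 / 2.944 = 17.2 μmol/L.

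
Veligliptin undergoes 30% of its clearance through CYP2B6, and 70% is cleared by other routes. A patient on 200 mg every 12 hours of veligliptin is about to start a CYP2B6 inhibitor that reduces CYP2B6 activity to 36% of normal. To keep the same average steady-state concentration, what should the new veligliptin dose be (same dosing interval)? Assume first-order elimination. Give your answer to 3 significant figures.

162 mg

The CYP2B6 pathway (30% of clearance) is reduced to 0.36× activity: 0.3 × 0.36 = 0.108.
Non-CYP routes (70%) are unchanged.
CL_new/CL_old = 0.108 + 0.7 = 0.808.
Css,avg = (dose rate)/CL, so holding Css fixed requires dose ∝ CL: 200 × 0.808 = 162 mg.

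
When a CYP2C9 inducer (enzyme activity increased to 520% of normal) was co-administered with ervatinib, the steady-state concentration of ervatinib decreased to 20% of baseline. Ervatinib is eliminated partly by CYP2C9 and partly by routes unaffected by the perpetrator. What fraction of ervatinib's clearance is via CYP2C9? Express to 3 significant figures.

0.952

Write x for the fraction cleared via CYP2C9. The observed steady-state concentration change means clearance rose to 1/0.200 = 5 of baseline.
Only the CYP2C9 route changed, so 5 = x·5.2 + (1 − x), giving x = 0.952.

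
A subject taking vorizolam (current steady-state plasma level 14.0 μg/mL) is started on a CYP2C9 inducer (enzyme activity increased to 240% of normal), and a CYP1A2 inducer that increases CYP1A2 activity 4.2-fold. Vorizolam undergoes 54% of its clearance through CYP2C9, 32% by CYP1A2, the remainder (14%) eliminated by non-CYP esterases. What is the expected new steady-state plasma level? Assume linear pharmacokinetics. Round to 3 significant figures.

CYP2C9: 0.54 × 2.4 = 1.296
CYP1A2: 0.32 × 4.2 = 1.344
Other: 0.14 (unchanged)
CL_new/CL_old = 1.296 + 1.344 + 0.14 = 2.78.
New steady-state plasma level = 14.0 / 2.78 = 5.04 μg/mL (concentration scales inversely with clearance).

5.04 μg/mL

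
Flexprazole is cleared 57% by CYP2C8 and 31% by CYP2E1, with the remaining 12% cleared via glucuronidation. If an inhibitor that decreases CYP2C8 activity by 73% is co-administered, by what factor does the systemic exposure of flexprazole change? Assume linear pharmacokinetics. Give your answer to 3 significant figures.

The CYP2C8 pathway (57% of clearance) drops to 0.27× activity: 0.57 × 0.27 = 0.1539.
CYP2E1 (31%) and the residual 12% are unaffected.
CL_new/CL_old = 0.1539 + 0.31 + 0.12 = 0.5839.
Since systemic exposure ∝ 1/CL, the ratio is 1 / 0.5839 = 1.71.

1.71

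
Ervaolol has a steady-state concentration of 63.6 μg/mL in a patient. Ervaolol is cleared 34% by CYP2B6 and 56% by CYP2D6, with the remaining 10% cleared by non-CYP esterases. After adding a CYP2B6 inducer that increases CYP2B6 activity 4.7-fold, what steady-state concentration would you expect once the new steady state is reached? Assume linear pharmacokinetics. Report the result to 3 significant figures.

The CYP2B6 pathway (34% of clearance) increases to 4.7× activity: 0.34 × 4.7 = 1.598.
CYP2D6 (56%) and the residual 10% are unaffected.
CL_new/CL_old = 1.598 + 0.56 + 0.1 = 2.258.
With dosing unchanged, steady-state concentration scales as 1/CL: 63.6 / 2.258 = 28.2 μg/mL.

28.2 μg/mL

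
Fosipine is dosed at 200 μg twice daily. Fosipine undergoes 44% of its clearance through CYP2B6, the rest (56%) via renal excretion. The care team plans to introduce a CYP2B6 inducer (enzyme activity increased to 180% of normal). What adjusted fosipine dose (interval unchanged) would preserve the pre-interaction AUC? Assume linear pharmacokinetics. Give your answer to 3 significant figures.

The CYP2B6 pathway (44% of clearance) rises to 1.8× activity: 0.44 × 1.8 = 0.792.
Non-CYP routes (56%) are unchanged.
New clearance relative to baseline: 0.792 + 0.56 = 1.352.
To maintain the same steady-state level, dose must scale with clearance: new dose = 200 × 1.352 = 270 μg.

270 μg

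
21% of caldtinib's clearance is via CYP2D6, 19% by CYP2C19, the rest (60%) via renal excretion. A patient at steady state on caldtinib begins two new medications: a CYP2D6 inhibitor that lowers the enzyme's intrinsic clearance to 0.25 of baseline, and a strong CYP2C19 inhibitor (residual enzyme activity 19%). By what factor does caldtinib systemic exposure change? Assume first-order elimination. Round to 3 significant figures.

The CYP2D6 pathway (21% of clearance) falls to 0.25× activity: 0.21 × 0.25 = 0.0525.
The CYP2C19 pathway (19% of clearance) is reduced to 0.19× activity: 0.19 × 0.19 = 0.0361.
Non-CYP routes (60%) are unchanged.
CL_new/CL_old = 0.0525 + 0.0361 + 0.6 = 0.6886.
Because systemic exposure varies inversely with clearance, the combined effect is 1 / 0.6886 = 1.45.

1.45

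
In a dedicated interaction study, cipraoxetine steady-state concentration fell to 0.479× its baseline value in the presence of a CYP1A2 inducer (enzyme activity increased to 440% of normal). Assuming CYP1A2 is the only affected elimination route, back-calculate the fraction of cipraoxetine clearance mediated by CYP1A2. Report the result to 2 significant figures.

0.32

CL'/CL = 1 / 0.479 = 2.088
4.4·fm + (1 − fm) = 2.088
fm = (2.088 − 1) / (4.4 − 1) = 0.32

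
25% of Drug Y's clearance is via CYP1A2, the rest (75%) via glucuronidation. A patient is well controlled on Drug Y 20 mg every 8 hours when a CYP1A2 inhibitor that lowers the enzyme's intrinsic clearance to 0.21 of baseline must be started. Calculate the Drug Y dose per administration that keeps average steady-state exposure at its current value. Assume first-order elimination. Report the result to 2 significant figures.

16 mg

CYP1A2: 0.25 × 0.21 = 0.0525
Other: 0.75 (unchanged)
New clearance relative to baseline: 0.0525 + 0.75 = 0.8025.
To maintain the same steady-state level, dose must scale with clearance: new dose = 20 × 0.8025 = 16 mg.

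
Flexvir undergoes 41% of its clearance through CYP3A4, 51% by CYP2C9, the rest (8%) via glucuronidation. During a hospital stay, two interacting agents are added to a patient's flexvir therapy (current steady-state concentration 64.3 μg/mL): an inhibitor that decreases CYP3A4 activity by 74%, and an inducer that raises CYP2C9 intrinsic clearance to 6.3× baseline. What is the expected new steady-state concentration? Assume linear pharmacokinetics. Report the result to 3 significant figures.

18.9 μg/mL

The CYP3A4 pathway (41% of clearance) falls to 0.26× activity: 0.41 × 0.26 = 0.1066.
The CYP2C9 pathway (51% of clearance) is boosted to 6.3× activity: 0.51 × 6.3 = 3.213.
Non-CYP routes (8%) are unchanged.
Relative clearance = 0.1066 + 3.213 + 0.08 = 3.3996.
Steady-state concentration ∝ 1/CL: new value = 64.3 / 3.3996 = 18.9 μg/mL.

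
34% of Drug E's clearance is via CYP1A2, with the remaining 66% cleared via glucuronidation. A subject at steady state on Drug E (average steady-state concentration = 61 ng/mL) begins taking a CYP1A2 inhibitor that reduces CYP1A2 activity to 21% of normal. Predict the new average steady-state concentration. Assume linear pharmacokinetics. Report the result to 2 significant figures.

CYP1A2: 0.34 × 0.21 = 0.0714
Other: 0.66 (unchanged)
CL_new/CL_old = 0.0714 + 0.66 = 0.7314.
New average steady-state concentration = baseline ÷ relative clearance = 61 / 0.7314 = 83 ng/mL.

83 ng/mL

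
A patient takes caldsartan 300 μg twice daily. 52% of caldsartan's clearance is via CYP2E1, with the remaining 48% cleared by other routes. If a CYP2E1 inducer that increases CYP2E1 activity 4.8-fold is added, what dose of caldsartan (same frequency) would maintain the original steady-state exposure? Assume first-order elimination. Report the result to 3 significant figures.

893 μg

CYP2E1: 0.52 × 4.8 = 2.496
Other: 0.48 (unchanged)
Relative clearance = 2.496 + 0.48 = 2.976.
Css,avg = (dose rate)/CL, so holding Css fixed requires dose ∝ CL: 300 × 2.976 = 893 μg.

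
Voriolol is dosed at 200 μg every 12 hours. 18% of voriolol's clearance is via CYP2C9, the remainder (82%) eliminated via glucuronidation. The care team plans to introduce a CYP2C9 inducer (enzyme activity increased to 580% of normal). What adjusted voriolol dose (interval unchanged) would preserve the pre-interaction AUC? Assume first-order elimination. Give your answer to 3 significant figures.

CYP2C9: 0.18 × 5.8 = 1.044
Other: 0.82 (unchanged)
Relative clearance = 1.044 + 0.82 = 1.864.
Css,avg = (dose rate)/CL, so holding Css fixed requires dose ∝ CL: 200 × 1.864 = 373 μg.

373 μg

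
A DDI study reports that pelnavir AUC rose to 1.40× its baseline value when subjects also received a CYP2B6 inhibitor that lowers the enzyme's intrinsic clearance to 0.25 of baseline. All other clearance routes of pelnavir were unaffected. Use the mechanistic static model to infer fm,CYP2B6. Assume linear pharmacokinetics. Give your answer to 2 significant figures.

0.38

Let fm be the CYP2B6 fraction. New clearance relative to baseline = fm × 0.25 + (1 − fm).
AUC ratio = 1 / (new CL fraction), so new CL fraction = 1 / 1.40 = 0.7143.
fm × 0.25 + 1 − fm = 0.7143  ⇒  fm × (0.25 − 1) = −0.2857  ⇒  fm = 0.38.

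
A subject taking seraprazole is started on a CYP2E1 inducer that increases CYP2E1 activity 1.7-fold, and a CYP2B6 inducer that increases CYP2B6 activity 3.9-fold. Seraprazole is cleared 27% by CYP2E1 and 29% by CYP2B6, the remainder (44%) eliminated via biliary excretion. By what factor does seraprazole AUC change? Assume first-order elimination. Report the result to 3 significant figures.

0.493

The CYP2E1 pathway (27% of clearance) rises to 1.7× activity: 0.27 × 1.7 = 0.459.
The CYP2B6 pathway (29% of clearance) is boosted to 3.9× activity: 0.29 × 3.9 = 1.131.
The remaining 44% of clearance is unaffected.
New clearance relative to baseline: 0.459 + 1.131 + 0.44 = 2.03.
Net AUC ratio = 1 / 2.03 = 0.493.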